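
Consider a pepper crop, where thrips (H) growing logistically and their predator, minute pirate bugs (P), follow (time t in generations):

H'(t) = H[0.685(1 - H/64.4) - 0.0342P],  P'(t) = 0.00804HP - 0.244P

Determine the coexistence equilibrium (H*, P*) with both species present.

From dP/dt = 0 with P > 0: 0.00804H* = 0.244, so H* = 30.3.
Substitute into dH/dt = 0: 0.685(1 - 30.3/64.4) = 0.0342P*.
The bracket is 0.529, giving P* = 0.362/0.0342 = 10.6.

H* ≈ 30.3, P* ≈ 10.6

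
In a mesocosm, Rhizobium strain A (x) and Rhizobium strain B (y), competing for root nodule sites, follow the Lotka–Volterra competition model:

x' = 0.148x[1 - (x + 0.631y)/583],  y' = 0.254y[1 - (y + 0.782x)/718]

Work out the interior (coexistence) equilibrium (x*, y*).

x* ≈ 257, y* ≈ 517

Setting both brackets to zero gives the nullclines x + 0.631y = 583 and 0.782x + y = 718.
Substituting y = 718 - 0.782x into the first: x(1 - 0.631·0.782) = 583 - 0.631·718.
So x* = 130/0.507 = 257, and then y* = 718 - 0.782·257 = 517.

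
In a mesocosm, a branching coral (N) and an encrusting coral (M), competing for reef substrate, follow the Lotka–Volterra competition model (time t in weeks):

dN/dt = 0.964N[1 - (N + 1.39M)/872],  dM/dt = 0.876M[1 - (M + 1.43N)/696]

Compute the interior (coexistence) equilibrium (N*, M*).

N* ≈ 96.6, M* ≈ 558

Setting both brackets to zero gives the nullclines N + 1.39M = 872 and 1.43N + M = 696.
Substituting M = 696 - 1.43N into the first: N(1 - 1.39·1.43) = 872 - 1.39·696.
So N* = -95.4/-0.988 = 96.6, and then M* = 696 - 1.43·96.6 = 558.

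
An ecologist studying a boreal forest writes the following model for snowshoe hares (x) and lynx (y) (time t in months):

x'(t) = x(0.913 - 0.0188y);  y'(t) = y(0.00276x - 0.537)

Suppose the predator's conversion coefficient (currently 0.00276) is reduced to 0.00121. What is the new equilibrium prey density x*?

At the interior fixed point, setting dy/dt = 0 with y > 0 fixes x* = (predator death rate)/(xy coefficient) — independent of the other coefficients.
With the change, x* = 0.537/0.00121 = 444; it rises from 195.

x* ≈ 444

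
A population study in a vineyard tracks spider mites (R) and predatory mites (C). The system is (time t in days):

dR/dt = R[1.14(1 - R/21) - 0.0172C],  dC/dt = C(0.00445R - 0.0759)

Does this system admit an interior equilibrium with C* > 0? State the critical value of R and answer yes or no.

Threshold R = 17.1; K > 17.1, so yes, the predator persists.

The predator equation gives dC/dt > 0 only when R > 0.0759/0.00445 = 17.1.
Without the predator, R → K = 21. Since 21 > 17.1, the predator can invade and persist.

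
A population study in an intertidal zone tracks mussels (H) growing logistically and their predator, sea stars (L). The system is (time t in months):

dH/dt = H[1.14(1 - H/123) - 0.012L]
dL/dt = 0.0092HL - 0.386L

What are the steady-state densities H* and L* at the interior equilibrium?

H* ≈ 42, L* ≈ 62.6

From dL/dt = 0 with L > 0: 0.0092H* = 0.386, so H* = 42.
Substitute into dH/dt = 0: 1.14(1 - 42/123) = 0.012L*.
The bracket is 0.659, giving L* = 0.751/0.012 = 62.6.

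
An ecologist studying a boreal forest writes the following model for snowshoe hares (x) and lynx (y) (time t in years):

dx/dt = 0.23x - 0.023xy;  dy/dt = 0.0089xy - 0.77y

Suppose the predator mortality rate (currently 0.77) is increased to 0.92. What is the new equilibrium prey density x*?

x* ≈ 103

At the interior fixed point, setting dy/dt = 0 with y > 0 fixes x* = (predator death rate)/(xy coefficient) — independent of the other coefficients.
With the change, x* = 0.92/0.0089 = 103; it rises from 86.5.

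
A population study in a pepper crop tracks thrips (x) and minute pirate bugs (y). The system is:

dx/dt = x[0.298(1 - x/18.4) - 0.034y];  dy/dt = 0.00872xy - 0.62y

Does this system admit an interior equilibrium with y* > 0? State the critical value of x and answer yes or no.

The predator equation gives dy/dt > 0 only when x > 0.62/0.00872 = 71.1.
Without the predator, x → K = 18.4. Since 18.4 < 71.1, the predator cannot invade.

Threshold x = 71.1; K < 71.1, so no, the predator goes extinct.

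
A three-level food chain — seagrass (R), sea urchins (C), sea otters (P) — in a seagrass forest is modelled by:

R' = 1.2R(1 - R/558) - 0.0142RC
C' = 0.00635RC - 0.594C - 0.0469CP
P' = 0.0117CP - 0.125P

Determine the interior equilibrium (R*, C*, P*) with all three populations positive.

From dP/dt = 0: 0.0117C* = 0.125, so C* = 10.7.
From dR/dt = 0: 1.2(1 - R*/558) = 0.0142·10.7, giving R* = 558·(1 - 0.126) = 487.
From dC/dt = 0: 0.00635·487 - 0.594 = 0.0469P*, so P* = 2.5/0.0469 = 53.3.

R* ≈ 487, C* ≈ 10.7, P* ≈ 53.3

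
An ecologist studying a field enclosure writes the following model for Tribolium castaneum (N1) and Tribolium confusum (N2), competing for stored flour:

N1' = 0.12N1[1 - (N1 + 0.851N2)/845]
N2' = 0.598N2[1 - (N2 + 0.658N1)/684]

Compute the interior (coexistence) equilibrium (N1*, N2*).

N1* ≈ 597, N2* ≈ 291

Setting both brackets to zero gives the nullclines N1 + 0.851N2 = 845 and 0.658N1 + N2 = 684.
Substituting N2 = 684 - 0.658N1 into the first: N1(1 - 0.851·0.658) = 845 - 0.851·684.
So N1* = 263/0.44 = 597, and then N2* = 684 - 0.658·597 = 291.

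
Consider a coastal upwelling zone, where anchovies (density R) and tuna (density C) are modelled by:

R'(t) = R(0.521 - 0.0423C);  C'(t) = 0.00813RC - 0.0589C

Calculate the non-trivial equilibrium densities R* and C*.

R* ≈ 7.24, C* ≈ 12.3

Set dC/dt = 0 with C > 0: 0.00813R - 0.0589 = 0, so R* = 0.0589/0.00813 = 7.24.
Set dR/dt = 0 with R > 0: 0.521 - 0.0423C = 0, so C* = 0.521/0.0423 = 12.3.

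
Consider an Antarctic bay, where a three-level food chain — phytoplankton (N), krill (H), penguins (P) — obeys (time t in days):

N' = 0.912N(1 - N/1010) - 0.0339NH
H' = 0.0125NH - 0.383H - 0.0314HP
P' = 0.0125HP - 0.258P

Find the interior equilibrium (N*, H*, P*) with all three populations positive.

N* ≈ 235, H* ≈ 20.6, P* ≈ 81.4

From dP/dt = 0: 0.0125H* = 0.258, so H* = 20.6.
From dN/dt = 0: 0.912(1 - N*/1010) = 0.0339·20.6, giving N* = 1010·(1 - 0.767) = 235.
From dH/dt = 0: 0.0125·235 - 0.383 = 0.0314P*, so P* = 2.56/0.0314 = 81.4.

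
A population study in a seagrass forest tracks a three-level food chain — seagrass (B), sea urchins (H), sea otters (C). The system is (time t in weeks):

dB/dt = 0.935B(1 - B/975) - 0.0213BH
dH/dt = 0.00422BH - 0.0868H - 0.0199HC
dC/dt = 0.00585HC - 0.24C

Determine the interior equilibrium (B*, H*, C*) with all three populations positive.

B* ≈ 63.8, H* ≈ 41, C* ≈ 9.16

From dC/dt = 0: 0.00585H* = 0.24, so H* = 41.
From dB/dt = 0: 0.935(1 - B*/975) = 0.0213·41, giving B* = 975·(1 - 0.935) = 63.8.
From dH/dt = 0: 0.00422·63.8 - 0.0868 = 0.0199C*, so C* = 0.182/0.0199 = 9.16.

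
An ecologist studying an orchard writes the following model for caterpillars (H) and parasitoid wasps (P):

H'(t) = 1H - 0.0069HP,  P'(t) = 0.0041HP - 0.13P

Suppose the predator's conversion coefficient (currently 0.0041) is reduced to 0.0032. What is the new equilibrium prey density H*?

H* ≈ 40.6

At the interior fixed point, setting dP/dt = 0 with P > 0 fixes H* = (predator death rate)/(HP coefficient) — independent of the other coefficients.
With the change, H* = 0.13/0.0032 = 40.6; it rises from 31.7.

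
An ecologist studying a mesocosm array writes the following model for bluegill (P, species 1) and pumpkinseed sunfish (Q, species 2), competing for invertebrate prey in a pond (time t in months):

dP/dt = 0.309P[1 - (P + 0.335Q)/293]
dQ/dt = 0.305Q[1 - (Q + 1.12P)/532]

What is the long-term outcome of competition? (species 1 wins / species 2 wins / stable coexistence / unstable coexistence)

Compare the nullcline intercepts: K1/α12 = 293/0.335 = 875 > K2 = 532; K2/α21 = 532/1.12 = 475 > K1 = 293.
Since both inequalities hold, each species can invade when rare, so the interior equilibrium is stable.

stable coexistence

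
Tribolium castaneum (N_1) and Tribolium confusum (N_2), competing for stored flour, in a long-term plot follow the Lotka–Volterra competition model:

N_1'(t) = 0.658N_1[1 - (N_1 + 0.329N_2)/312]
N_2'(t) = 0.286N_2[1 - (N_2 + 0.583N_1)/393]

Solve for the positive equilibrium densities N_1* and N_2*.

Setting both brackets to zero gives the nullclines N_1 + 0.329N_2 = 312 and 0.583N_1 + N_2 = 393.
Substituting N_2 = 393 - 0.583N_1 into the first: N_1(1 - 0.329·0.583) = 312 - 0.329·393.
So N_1* = 183/0.808 = 226, and then N_2* = 393 - 0.583·226 = 261.

N_1* ≈ 226, N_2* ≈ 261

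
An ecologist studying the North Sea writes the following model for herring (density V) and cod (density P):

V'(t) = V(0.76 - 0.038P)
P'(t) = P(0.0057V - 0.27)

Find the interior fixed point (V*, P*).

V* ≈ 47.4, P* ≈ 20

Set dP/dt = 0 with P > 0: 0.0057V - 0.27 = 0, so V* = 0.27/0.0057 = 47.4.
Set dV/dt = 0 with V > 0: 0.76 - 0.038P = 0, so P* = 0.76/0.038 = 20.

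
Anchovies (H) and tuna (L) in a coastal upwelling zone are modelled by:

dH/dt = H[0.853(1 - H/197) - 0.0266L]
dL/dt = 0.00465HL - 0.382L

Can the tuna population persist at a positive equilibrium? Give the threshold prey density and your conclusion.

Threshold H = 82.2; K > 82.2, so yes, the predator persists.

The predator equation gives dL/dt > 0 only when H > 0.382/0.00465 = 82.2.
Without the predator, H → K = 197. Since 197 > 82.2, the predator can invade and persist.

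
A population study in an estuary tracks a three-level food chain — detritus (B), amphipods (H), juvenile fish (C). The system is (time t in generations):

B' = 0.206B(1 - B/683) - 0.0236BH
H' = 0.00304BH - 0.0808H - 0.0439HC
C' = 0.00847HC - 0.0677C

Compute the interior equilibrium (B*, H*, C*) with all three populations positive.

From dC/dt = 0: 0.00847H* = 0.0677, so H* = 7.99.
From dB/dt = 0: 0.206(1 - B*/683) = 0.0236·7.99, giving B* = 683·(1 - 0.916) = 57.6.
From dH/dt = 0: 0.00304·57.6 - 0.0808 = 0.0439C*, so C* = 0.0942/0.0439 = 2.15.

B* ≈ 57.6, H* ≈ 7.99, C* ≈ 2.15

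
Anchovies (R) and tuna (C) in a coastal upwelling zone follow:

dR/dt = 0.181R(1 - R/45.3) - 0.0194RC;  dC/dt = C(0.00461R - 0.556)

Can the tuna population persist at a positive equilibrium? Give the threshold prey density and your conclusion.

The predator equation gives dC/dt > 0 only when R > 0.556/0.00461 = 121.
Without the predator, R → K = 45.3. Since 45.3 < 121, the predator cannot invade.

Threshold R = 121; K < 121, so no, the predator goes extinct.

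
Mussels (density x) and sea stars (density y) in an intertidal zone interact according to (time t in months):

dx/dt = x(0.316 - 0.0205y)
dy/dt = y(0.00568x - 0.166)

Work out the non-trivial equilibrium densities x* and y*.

x* ≈ 29.2, y* ≈ 15.4

Set dy/dt = 0 with y > 0: 0.00568x - 0.166 = 0, so x* = 0.166/0.00568 = 29.2.
Set dx/dt = 0 with x > 0: 0.316 - 0.0205y = 0, so y* = 0.316/0.0205 = 15.4.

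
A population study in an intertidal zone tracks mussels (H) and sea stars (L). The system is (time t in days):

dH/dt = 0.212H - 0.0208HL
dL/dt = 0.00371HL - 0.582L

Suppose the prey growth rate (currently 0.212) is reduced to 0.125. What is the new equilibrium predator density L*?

L* ≈ 6.01

At the interior fixed point, setting dH/dt = 0 with H > 0 fixes L* = (prey growth rate)/(HL coefficient) — independent of the other coefficients.
With the change, L* = 0.125/0.0208 = 6.01; it falls from 10.2.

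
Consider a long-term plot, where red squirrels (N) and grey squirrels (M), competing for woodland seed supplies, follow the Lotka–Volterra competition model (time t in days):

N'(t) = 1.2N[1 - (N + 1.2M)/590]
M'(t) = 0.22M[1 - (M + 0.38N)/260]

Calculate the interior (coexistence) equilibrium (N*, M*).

Setting both brackets to zero gives the nullclines N + 1.2M = 590 and 0.38N + M = 260.
Substituting M = 260 - 0.38N into the first: N(1 - 1.2·0.38) = 590 - 1.2·260.
So N* = 278/0.544 = 511, and then M* = 260 - 0.38·511 = 65.8.

N* ≈ 511, M* ≈ 65.8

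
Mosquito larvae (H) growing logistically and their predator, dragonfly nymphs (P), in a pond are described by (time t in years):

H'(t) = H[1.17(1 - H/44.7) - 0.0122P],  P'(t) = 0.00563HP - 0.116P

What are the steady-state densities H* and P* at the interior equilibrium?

H* ≈ 20.6, P* ≈ 51.7

From dP/dt = 0 with P > 0: 0.00563H* = 0.116, so H* = 20.6.
Substitute into dH/dt = 0: 1.17(1 - 20.6/44.7) = 0.0122P*.
The bracket is 0.539, giving P* = 0.631/0.0122 = 51.7.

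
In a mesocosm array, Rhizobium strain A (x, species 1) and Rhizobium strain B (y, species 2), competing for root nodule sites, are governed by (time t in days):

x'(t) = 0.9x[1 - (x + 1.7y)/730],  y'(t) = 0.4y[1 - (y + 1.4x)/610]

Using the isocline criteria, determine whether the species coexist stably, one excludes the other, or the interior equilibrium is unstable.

Compare the nullcline intercepts: K1/α12 = 730/1.7 = 429 < K2 = 610; K2/α21 = 610/1.4 = 436 < K1 = 730.
Since both are reversed, neither can invade when rare; the interior point is a saddle.

unstable coexistence (outcome depends on initial conditions)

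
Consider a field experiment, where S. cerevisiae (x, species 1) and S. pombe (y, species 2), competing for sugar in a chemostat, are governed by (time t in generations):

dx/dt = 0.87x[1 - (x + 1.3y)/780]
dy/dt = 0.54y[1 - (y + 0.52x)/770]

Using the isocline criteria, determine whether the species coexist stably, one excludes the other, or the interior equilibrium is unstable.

Compare the nullcline intercepts: K1/α12 = 780/1.3 = 600 < K2 = 770; K2/α21 = 770/0.52 = 1480 > K1 = 780.
Since the inequalities point opposite ways, species 2 can invade but species 1 cannot.

species 2 excludes species 1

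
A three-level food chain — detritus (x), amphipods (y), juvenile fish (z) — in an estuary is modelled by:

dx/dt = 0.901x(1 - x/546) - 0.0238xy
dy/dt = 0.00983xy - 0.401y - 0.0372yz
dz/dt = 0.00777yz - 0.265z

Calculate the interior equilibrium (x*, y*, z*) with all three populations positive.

From dz/dt = 0: 0.00777y* = 0.265, so y* = 34.1.
From dx/dt = 0: 0.901(1 - x*/546) = 0.0238·34.1, giving x* = 546·(1 - 0.901) = 54.1.
From dy/dt = 0: 0.00983·54.1 - 0.401 = 0.0372z*, so z* = 0.131/0.0372 = 3.52.

x* ≈ 54.1, y* ≈ 34.1, z* ≈ 3.52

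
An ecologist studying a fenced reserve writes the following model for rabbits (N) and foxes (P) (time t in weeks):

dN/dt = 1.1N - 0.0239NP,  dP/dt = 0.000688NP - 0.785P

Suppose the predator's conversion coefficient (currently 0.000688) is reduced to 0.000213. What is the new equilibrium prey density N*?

N* ≈ 3690

At the interior fixed point, setting dP/dt = 0 with P > 0 fixes N* = (predator death rate)/(NP coefficient) — independent of the other coefficients.
With the change, N* = 0.785/0.000213 = 3690; it rises from 1140.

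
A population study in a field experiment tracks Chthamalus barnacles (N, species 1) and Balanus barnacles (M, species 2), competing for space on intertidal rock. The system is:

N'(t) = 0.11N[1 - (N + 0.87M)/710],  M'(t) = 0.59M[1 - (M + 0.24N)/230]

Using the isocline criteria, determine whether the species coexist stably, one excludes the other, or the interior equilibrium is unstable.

Compare the nullcline intercepts: K1/α12 = 710/0.87 = 816 > K2 = 230; K2/α21 = 230/0.24 = 958 > K1 = 710.
Since both inequalities hold, each species can invade when rare, so the interior equilibrium is stable.

stable coexistence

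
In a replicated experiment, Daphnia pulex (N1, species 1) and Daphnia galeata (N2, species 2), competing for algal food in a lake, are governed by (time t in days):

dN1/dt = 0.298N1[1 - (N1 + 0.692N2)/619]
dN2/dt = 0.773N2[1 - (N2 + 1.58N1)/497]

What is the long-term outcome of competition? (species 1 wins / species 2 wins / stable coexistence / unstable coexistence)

species 1 excludes species 2

Compare the nullcline intercepts: K1/α12 = 619/0.692 = 895 > K2 = 497; K2/α21 = 497/1.58 = 315 < K1 = 619.
Since the inequalities point opposite ways, species 1 can invade but species 2 cannot.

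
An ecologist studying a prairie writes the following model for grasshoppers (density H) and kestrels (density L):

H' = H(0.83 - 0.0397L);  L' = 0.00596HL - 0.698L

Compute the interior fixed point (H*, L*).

Set dL/dt = 0 with L > 0: 0.00596H - 0.698 = 0, so H* = 0.698/0.00596 = 117.
Set dH/dt = 0 with H > 0: 0.83 - 0.0397L = 0, so L* = 0.83/0.0397 = 20.9.

H* ≈ 117, L* ≈ 20.9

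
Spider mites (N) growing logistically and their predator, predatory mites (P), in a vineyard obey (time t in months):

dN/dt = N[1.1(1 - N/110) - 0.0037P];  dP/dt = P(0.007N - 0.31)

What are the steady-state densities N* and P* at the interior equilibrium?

N* ≈ 44.3, P* ≈ 178

From dP/dt = 0 with P > 0: 0.007N* = 0.31, so N* = 44.3.
Substitute into dN/dt = 0: 1.1(1 - 44.3/110) = 0.0037P*.
The bracket is 0.597, giving P* = 0.657/0.0037 = 178.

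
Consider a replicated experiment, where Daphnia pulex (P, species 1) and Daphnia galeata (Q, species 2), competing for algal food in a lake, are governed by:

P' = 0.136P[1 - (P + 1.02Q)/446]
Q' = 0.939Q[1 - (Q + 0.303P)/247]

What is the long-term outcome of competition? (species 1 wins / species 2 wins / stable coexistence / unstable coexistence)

Compare the nullcline intercepts: K1/α12 = 446/1.02 = 437 > K2 = 247; K2/α21 = 247/0.303 = 815 > K1 = 446.
Since both inequalities hold, each species can invade when rare, so the interior equilibrium is stable.

stable coexistence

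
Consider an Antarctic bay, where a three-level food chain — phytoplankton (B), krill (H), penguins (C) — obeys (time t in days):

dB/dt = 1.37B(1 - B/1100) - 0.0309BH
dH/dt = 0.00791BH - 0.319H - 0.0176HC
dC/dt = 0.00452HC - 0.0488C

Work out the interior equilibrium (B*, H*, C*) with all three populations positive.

From dC/dt = 0: 0.00452H* = 0.0488, so H* = 10.8.
From dB/dt = 0: 1.37(1 - B*/1100) = 0.0309·10.8, giving B* = 1100·(1 - 0.244) = 832.
From dH/dt = 0: 0.00791·832 - 0.319 = 0.0176C*, so C* = 6.26/0.0176 = 356.

B* ≈ 832, H* ≈ 10.8, C* ≈ 356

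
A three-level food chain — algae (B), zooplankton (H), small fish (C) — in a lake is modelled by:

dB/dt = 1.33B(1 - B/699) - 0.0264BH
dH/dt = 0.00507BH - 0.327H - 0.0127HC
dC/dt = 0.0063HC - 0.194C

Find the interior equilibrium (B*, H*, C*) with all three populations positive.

B* ≈ 272, H* ≈ 30.8, C* ≈ 82.7

From dC/dt = 0: 0.0063H* = 0.194, so H* = 30.8.
From dB/dt = 0: 1.33(1 - B*/699) = 0.0264·30.8, giving B* = 699·(1 - 0.611) = 272.
From dH/dt = 0: 0.00507·272 - 0.327 = 0.0127C*, so C* = 1.05/0.0127 = 82.7.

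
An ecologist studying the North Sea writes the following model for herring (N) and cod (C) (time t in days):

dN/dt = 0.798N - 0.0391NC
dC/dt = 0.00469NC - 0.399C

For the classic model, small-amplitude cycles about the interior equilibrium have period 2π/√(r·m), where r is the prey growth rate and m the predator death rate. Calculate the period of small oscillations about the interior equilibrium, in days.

T ≈ 11.1 days

Here r = 0.798 and m = 0.399, so r·m = 0.318.
ω = √0.318 = 0.564 per day, hence T = 2π/ω ≈ 11.1 days.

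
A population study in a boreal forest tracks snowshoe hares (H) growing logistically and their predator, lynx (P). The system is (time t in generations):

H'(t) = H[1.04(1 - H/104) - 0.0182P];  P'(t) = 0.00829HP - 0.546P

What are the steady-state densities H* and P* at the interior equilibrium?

From dP/dt = 0 with P > 0: 0.00829H* = 0.546, so H* = 65.9.
Substitute into dH/dt = 0: 1.04(1 - 65.9/104) = 0.0182P*.
The bracket is 0.367, giving P* = 0.381/0.0182 = 21.

H* ≈ 65.9, P* ≈ 21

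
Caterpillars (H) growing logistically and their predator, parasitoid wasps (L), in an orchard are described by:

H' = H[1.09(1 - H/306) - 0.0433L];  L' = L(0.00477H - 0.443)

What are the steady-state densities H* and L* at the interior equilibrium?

From dL/dt = 0 with L > 0: 0.00477H* = 0.443, so H* = 92.9.
Substitute into dH/dt = 0: 1.09(1 - 92.9/306) = 0.0433L*.
The bracket is 0.696, giving L* = 0.759/0.0433 = 17.5.

H* ≈ 92.9, L* ≈ 17.5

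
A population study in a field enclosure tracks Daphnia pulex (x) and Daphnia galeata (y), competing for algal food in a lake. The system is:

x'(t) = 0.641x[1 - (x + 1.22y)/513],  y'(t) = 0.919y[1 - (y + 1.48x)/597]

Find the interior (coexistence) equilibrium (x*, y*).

x* ≈ 267, y* ≈ 201

Setting both brackets to zero gives the nullclines x + 1.22y = 513 and 1.48x + y = 597.
Substituting y = 597 - 1.48x into the first: x(1 - 1.22·1.48) = 513 - 1.22·597.
So x* = -215/-0.806 = 267, and then y* = 597 - 1.48·267 = 201.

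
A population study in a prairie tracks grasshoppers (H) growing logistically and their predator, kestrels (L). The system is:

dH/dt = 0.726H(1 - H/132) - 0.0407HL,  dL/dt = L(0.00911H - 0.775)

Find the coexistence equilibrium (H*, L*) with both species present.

From dL/dt = 0 with L > 0: 0.00911H* = 0.775, so H* = 85.1.
Substitute into dH/dt = 0: 0.726(1 - 85.1/132) = 0.0407L*.
The bracket is 0.356, giving L* = 0.258/0.0407 = 6.34.

H* ≈ 85.1, L* ≈ 6.34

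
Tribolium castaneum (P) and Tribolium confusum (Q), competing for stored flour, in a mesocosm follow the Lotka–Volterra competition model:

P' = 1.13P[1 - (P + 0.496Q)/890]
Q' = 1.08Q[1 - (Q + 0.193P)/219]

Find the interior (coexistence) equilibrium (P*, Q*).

P* ≈ 864, Q* ≈ 52.2

Setting both brackets to zero gives the nullclines P + 0.496Q = 890 and 0.193P + Q = 219.
Substituting Q = 219 - 0.193P into the first: P(1 - 0.496·0.193) = 890 - 0.496·219.
So P* = 781/0.904 = 864, and then Q* = 219 - 0.193·864 = 52.2.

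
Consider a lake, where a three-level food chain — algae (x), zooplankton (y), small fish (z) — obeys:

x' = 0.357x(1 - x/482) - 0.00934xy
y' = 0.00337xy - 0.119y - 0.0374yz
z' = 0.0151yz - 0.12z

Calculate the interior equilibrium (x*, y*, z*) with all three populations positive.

x* ≈ 382, y* ≈ 7.95, z* ≈ 31.2

From dz/dt = 0: 0.0151y* = 0.12, so y* = 7.95.
From dx/dt = 0: 0.357(1 - x*/482) = 0.00934·7.95, giving x* = 482·(1 - 0.208) = 382.
From dy/dt = 0: 0.00337·382 - 0.119 = 0.0374z*, so z* = 1.17/0.0374 = 31.2.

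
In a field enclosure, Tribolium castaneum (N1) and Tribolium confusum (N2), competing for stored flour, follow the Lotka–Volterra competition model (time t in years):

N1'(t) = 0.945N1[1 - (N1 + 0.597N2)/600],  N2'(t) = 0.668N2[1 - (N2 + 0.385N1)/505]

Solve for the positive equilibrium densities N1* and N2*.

N1* ≈ 388, N2* ≈ 356

Setting both brackets to zero gives the nullclines N1 + 0.597N2 = 600 and 0.385N1 + N2 = 505.
Substituting N2 = 505 - 0.385N1 into the first: N1(1 - 0.597·0.385) = 600 - 0.597·505.
So N1* = 299/0.77 = 388, and then N2* = 505 - 0.385·388 = 356.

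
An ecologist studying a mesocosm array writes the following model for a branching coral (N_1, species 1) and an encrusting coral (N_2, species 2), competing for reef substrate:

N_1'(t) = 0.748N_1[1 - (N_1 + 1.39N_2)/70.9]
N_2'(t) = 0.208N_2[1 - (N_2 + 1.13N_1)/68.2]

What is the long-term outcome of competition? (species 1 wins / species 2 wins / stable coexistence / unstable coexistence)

unstable coexistence (outcome depends on initial conditions)

Compare the nullcline intercepts: K1/α12 = 70.9/1.39 = 51 < K2 = 68.2; K2/α21 = 68.2/1.13 = 60.4 < K1 = 70.9.
Since both are reversed, neither can invade when rare; the interior point is a saddle.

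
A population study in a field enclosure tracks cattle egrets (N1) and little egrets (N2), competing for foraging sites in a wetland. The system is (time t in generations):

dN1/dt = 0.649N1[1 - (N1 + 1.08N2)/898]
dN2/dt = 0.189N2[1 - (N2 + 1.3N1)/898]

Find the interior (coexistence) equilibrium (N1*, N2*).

N1* ≈ 178, N2* ≈ 667

Setting both brackets to zero gives the nullclines N1 + 1.08N2 = 898 and 1.3N1 + N2 = 898.
Substituting N2 = 898 - 1.3N1 into the first: N1(1 - 1.08·1.3) = 898 - 1.08·898.
So N1* = -71.8/-0.404 = 178, and then N2* = 898 - 1.3·178 = 667.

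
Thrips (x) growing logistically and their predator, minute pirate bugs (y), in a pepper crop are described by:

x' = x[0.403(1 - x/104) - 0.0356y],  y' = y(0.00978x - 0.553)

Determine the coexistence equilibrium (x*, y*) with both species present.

x* ≈ 56.5, y* ≈ 5.17

From dy/dt = 0 with y > 0: 0.00978x* = 0.553, so x* = 56.5.
Substitute into dx/dt = 0: 0.403(1 - 56.5/104) = 0.0356y*.
The bracket is 0.456, giving y* = 0.184/0.0356 = 5.17.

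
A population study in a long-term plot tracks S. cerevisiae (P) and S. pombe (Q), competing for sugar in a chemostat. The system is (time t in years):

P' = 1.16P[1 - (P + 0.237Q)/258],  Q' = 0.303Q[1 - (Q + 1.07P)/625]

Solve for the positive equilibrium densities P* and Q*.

P* ≈ 147, Q* ≈ 467

Setting both brackets to zero gives the nullclines P + 0.237Q = 258 and 1.07P + Q = 625.
Substituting Q = 625 - 1.07P into the first: P(1 - 0.237·1.07) = 258 - 0.237·625.
So P* = 110/0.746 = 147, and then Q* = 625 - 1.07·147 = 467.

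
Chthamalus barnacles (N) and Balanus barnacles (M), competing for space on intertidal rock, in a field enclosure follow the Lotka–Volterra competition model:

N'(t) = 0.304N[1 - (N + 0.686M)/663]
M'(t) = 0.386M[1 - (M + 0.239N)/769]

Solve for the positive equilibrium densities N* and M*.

N* ≈ 162, M* ≈ 730

Setting both brackets to zero gives the nullclines N + 0.686M = 663 and 0.239N + M = 769.
Substituting M = 769 - 0.239N into the first: N(1 - 0.686·0.239) = 663 - 0.686·769.
So N* = 135/0.836 = 162, and then M* = 769 - 0.239·162 = 730.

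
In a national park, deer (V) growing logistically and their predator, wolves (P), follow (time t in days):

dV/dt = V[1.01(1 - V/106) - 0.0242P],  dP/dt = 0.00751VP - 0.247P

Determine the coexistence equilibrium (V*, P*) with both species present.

From dP/dt = 0 with P > 0: 0.00751V* = 0.247, so V* = 32.9.
Substitute into dV/dt = 0: 1.01(1 - 32.9/106) = 0.0242P*.
The bracket is 0.69, giving P* = 0.697/0.0242 = 28.8.

V* ≈ 32.9, P* ≈ 28.8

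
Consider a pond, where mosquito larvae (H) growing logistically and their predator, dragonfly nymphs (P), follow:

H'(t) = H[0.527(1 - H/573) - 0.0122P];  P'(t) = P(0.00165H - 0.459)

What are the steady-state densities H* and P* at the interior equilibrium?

H* ≈ 278, P* ≈ 22.2

From dP/dt = 0 with P > 0: 0.00165H* = 0.459, so H* = 278.
Substitute into dH/dt = 0: 0.527(1 - 278/573) = 0.0122P*.
The bracket is 0.515, giving P* = 0.271/0.0122 = 22.2.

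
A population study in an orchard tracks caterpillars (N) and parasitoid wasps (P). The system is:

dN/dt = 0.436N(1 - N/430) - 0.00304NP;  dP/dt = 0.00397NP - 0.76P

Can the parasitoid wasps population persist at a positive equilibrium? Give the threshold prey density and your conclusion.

Threshold N = 191; K > 191, so yes, the predator persists.

The predator equation gives dP/dt > 0 only when N > 0.76/0.00397 = 191.
Without the predator, N → K = 430. Since 430 > 191, the predator can invade and persist.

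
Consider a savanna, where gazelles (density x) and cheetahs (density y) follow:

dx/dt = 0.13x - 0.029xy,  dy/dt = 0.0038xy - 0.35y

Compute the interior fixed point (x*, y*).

Set dy/dt = 0 with y > 0: 0.0038x - 0.35 = 0, so x* = 0.35/0.0038 = 92.1.
Set dx/dt = 0 with x > 0: 0.13 - 0.029y = 0, so y* = 0.13/0.029 = 4.48.

x* ≈ 92.1, y* ≈ 4.48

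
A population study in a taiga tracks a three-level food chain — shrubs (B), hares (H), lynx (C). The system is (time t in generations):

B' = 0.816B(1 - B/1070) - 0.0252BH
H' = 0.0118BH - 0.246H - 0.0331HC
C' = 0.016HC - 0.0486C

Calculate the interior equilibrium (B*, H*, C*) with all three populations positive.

B* ≈ 970, H* ≈ 3.04, C* ≈ 338

From dC/dt = 0: 0.016H* = 0.0486, so H* = 3.04.
From dB/dt = 0: 0.816(1 - B*/1070) = 0.0252·3.04, giving B* = 1070·(1 - 0.0938) = 970.
From dH/dt = 0: 0.0118·970 - 0.246 = 0.0331C*, so C* = 11.2/0.0331 = 338.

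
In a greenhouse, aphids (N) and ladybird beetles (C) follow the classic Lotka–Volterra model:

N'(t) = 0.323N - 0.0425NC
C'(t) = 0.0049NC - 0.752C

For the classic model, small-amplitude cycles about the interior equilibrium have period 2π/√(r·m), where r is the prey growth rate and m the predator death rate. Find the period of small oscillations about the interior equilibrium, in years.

Here r = 0.323 and m = 0.752, so r·m = 0.243.
ω = √0.243 = 0.493 per year, hence T = 2π/ω ≈ 12.7 years.

T ≈ 12.7 years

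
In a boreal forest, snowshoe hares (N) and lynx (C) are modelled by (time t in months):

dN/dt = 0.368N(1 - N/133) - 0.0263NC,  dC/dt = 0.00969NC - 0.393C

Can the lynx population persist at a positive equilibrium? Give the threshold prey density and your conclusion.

The predator equation gives dC/dt > 0 only when N > 0.393/0.00969 = 40.6.
Without the predator, N → K = 133. Since 133 > 40.6, the predator can invade and persist.

Threshold N = 40.6; K > 40.6, so yes, the predator persists.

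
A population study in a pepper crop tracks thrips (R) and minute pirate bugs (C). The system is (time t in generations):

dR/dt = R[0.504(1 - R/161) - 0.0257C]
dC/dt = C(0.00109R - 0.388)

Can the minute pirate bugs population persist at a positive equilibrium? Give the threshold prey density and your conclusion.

Threshold R = 356; K < 356, so no, the predator goes extinct.

The predator equation gives dC/dt > 0 only when R > 0.388/0.00109 = 356.
Without the predator, R → K = 161. Since 161 < 356, the predator cannot invade.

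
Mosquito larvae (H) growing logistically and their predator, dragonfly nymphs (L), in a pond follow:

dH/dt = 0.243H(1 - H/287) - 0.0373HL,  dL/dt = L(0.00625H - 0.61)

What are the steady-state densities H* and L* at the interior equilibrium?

H* ≈ 97.6, L* ≈ 4.3

From dL/dt = 0 with L > 0: 0.00625H* = 0.61, so H* = 97.6.
Substitute into dH/dt = 0: 0.243(1 - 97.6/287) = 0.0373L*.
The bracket is 0.66, giving L* = 0.16/0.0373 = 4.3.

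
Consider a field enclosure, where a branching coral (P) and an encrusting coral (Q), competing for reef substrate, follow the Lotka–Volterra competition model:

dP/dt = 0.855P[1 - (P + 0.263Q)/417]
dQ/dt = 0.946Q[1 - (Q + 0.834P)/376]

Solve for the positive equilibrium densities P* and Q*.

Setting both brackets to zero gives the nullclines P + 0.263Q = 417 and 0.834P + Q = 376.
Substituting Q = 376 - 0.834P into the first: P(1 - 0.263·0.834) = 417 - 0.263·376.
So P* = 318/0.781 = 407, and then Q* = 376 - 0.834·407 = 36.2.

P* ≈ 407, Q* ≈ 36.2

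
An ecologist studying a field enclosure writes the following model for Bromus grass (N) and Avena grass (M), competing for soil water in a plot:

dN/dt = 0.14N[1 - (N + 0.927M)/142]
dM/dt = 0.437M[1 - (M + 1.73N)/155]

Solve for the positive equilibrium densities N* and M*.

Setting both brackets to zero gives the nullclines N + 0.927M = 142 and 1.73N + M = 155.
Substituting M = 155 - 1.73N into the first: N(1 - 0.927·1.73) = 142 - 0.927·155.
So N* = -1.69/-0.604 = 2.79, and then M* = 155 - 1.73·2.79 = 150.

N* ≈ 2.79, M* ≈ 150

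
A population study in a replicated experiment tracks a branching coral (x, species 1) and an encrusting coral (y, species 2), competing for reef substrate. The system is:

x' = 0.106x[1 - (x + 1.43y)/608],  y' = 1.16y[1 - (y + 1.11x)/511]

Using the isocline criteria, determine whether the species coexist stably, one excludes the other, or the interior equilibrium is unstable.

Compare the nullcline intercepts: K1/α12 = 608/1.43 = 425 < K2 = 511; K2/α21 = 511/1.11 = 460 < K1 = 608.
Since both are reversed, neither can invade when rare; the interior point is a saddle.

unstable coexistence (outcome depends on initial conditions)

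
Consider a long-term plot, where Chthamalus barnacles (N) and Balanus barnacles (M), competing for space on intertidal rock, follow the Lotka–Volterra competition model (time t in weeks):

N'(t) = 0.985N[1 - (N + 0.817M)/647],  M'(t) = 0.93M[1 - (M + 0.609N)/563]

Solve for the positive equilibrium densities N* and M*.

N* ≈ 372, M* ≈ 336

Setting both brackets to zero gives the nullclines N + 0.817M = 647 and 0.609N + M = 563.
Substituting M = 563 - 0.609N into the first: N(1 - 0.817·0.609) = 647 - 0.817·563.
So N* = 187/0.502 = 372, and then M* = 563 - 0.609·372 = 336.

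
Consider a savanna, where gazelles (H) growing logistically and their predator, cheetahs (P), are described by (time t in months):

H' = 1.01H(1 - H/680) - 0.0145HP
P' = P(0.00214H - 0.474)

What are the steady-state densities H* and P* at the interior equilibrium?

H* ≈ 221, P* ≈ 47

From dP/dt = 0 with P > 0: 0.00214H* = 0.474, so H* = 221.
Substitute into dH/dt = 0: 1.01(1 - 221/680) = 0.0145P*.
The bracket is 0.674, giving P* = 0.681/0.0145 = 47.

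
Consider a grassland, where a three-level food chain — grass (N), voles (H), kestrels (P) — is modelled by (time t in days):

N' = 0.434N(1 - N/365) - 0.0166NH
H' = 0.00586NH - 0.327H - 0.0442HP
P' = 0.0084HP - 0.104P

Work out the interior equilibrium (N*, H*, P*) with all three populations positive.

From dP/dt = 0: 0.0084H* = 0.104, so H* = 12.4.
From dN/dt = 0: 0.434(1 - N*/365) = 0.0166·12.4, giving N* = 365·(1 - 0.474) = 192.
From dH/dt = 0: 0.00586·192 - 0.327 = 0.0442P*, so P* = 0.799/0.0442 = 18.1.

N* ≈ 192, H* ≈ 12.4, P* ≈ 18.1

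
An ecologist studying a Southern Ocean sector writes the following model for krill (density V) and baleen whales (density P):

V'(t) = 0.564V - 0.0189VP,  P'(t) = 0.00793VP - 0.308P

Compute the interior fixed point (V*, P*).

V* ≈ 38.8, P* ≈ 29.8

Set dP/dt = 0 with P > 0: 0.00793V - 0.308 = 0, so V* = 0.308/0.00793 = 38.8.
Set dV/dt = 0 with V > 0: 0.564 - 0.0189P = 0, so P* = 0.564/0.0189 = 29.8.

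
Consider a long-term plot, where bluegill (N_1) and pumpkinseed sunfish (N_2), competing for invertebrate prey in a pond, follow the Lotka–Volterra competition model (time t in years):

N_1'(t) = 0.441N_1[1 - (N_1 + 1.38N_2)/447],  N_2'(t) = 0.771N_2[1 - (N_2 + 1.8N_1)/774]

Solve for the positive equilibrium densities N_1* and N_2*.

N_1* ≈ 419, N_2* ≈ 20.6

Setting both brackets to zero gives the nullclines N_1 + 1.38N_2 = 447 and 1.8N_1 + N_2 = 774.
Substituting N_2 = 774 - 1.8N_1 into the first: N_1(1 - 1.38·1.8) = 447 - 1.38·774.
So N_1* = -621/-1.48 = 419, and then N_2* = 774 - 1.8·419 = 20.6.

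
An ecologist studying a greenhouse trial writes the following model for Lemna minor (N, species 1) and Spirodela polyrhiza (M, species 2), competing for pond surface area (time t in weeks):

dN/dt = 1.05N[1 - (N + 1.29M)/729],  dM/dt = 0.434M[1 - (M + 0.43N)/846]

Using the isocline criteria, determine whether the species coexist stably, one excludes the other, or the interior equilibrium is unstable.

Compare the nullcline intercepts: K1/α12 = 729/1.29 = 565 < K2 = 846; K2/α21 = 846/0.43 = 1970 > K1 = 729.
Since the inequalities point opposite ways, species 2 can invade but species 1 cannot.

species 2 excludes species 1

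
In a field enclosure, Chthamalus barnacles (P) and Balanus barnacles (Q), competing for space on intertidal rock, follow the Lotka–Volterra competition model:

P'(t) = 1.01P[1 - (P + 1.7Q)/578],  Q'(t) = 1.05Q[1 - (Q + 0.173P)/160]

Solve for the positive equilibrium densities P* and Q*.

Setting both brackets to zero gives the nullclines P + 1.7Q = 578 and 0.173P + Q = 160.
Substituting Q = 160 - 0.173P into the first: P(1 - 1.7·0.173) = 578 - 1.7·160.
So P* = 306/0.706 = 433, and then Q* = 160 - 0.173·433 = 85.

P* ≈ 433, Q* ≈ 85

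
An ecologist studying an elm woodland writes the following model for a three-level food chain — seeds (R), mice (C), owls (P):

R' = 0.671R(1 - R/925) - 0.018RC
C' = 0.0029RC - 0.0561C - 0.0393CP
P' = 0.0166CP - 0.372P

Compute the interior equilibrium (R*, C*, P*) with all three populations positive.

From dP/dt = 0: 0.0166C* = 0.372, so C* = 22.4.
From dR/dt = 0: 0.671(1 - R*/925) = 0.018·22.4, giving R* = 925·(1 - 0.601) = 369.
From dC/dt = 0: 0.0029·369 - 0.0561 = 0.0393P*, so P* = 1.01/0.0393 = 25.8.

R* ≈ 369, C* ≈ 22.4, P* ≈ 25.8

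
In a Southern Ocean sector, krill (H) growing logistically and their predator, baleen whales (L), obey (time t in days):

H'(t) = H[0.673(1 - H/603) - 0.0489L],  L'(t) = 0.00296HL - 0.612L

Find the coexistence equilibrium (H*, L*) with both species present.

H* ≈ 207, L* ≈ 9.04

From dL/dt = 0 with L > 0: 0.00296H* = 0.612, so H* = 207.
Substitute into dH/dt = 0: 0.673(1 - 207/603) = 0.0489L*.
The bracket is 0.657, giving L* = 0.442/0.0489 = 9.04.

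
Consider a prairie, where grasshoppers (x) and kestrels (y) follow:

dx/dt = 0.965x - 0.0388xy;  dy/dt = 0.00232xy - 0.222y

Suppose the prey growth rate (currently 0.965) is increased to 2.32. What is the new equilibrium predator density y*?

At the interior fixed point, setting dx/dt = 0 with x > 0 fixes y* = (prey growth rate)/(xy coefficient) — independent of the other coefficients.
With the change, y* = 2.32/0.0388 = 59.8; it rises from 24.9.

y* ≈ 59.8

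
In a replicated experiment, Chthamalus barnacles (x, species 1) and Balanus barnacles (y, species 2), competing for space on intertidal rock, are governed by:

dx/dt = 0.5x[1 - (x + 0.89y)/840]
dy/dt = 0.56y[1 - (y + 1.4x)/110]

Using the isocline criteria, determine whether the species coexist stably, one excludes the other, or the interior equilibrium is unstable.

species 1 excludes species 2

Compare the nullcline intercepts: K1/α12 = 840/0.89 = 944 > K2 = 110; K2/α21 = 110/1.4 = 78.6 < K1 = 840.
Since the inequalities point opposite ways, species 1 can invade but species 2 cannot.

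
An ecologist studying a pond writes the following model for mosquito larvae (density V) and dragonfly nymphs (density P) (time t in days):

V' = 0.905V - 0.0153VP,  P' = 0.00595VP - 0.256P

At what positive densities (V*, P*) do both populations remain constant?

Set dP/dt = 0 with P > 0: 0.00595V - 0.256 = 0, so V* = 0.256/0.00595 = 43.
Set dV/dt = 0 with V > 0: 0.905 - 0.0153P = 0, so P* = 0.905/0.0153 = 59.2.

V* ≈ 43, P* ≈ 59.2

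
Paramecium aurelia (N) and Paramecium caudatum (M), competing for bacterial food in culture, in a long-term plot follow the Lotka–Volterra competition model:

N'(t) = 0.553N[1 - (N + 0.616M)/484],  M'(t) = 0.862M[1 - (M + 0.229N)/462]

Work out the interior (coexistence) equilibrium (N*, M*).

Setting both brackets to zero gives the nullclines N + 0.616M = 484 and 0.229N + M = 462.
Substituting M = 462 - 0.229N into the first: N(1 - 0.616·0.229) = 484 - 0.616·462.
So N* = 199/0.859 = 232, and then M* = 462 - 0.229·232 = 409.

N* ≈ 232, M* ≈ 409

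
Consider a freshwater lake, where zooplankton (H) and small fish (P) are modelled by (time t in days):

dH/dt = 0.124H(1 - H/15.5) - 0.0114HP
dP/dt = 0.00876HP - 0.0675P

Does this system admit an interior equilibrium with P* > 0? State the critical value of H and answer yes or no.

Threshold H = 7.71; K > 7.71, so yes, the predator persists.

The predator equation gives dP/dt > 0 only when H > 0.0675/0.00876 = 7.71.
Without the predator, H → K = 15.5. Since 15.5 > 7.71, the predator can invade and persist.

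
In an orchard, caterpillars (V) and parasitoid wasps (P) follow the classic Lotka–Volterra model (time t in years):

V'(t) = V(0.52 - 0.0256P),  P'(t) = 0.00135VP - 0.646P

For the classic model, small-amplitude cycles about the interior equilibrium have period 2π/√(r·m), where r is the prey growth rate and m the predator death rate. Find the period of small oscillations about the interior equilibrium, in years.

T ≈ 10.8 years

Here r = 0.52 and m = 0.646, so r·m = 0.336.
ω = √0.336 = 0.58 per year, hence T = 2π/ω ≈ 10.8 years.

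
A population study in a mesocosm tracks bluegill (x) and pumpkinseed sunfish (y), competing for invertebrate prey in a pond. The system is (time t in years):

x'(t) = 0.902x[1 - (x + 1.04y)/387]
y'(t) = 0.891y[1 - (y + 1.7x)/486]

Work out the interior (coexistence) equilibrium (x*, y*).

Setting both brackets to zero gives the nullclines x + 1.04y = 387 and 1.7x + y = 486.
Substituting y = 486 - 1.7x into the first: x(1 - 1.04·1.7) = 387 - 1.04·486.
So x* = -118/-0.768 = 154, and then y* = 486 - 1.7·154 = 224.

x* ≈ 154, y* ≈ 224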